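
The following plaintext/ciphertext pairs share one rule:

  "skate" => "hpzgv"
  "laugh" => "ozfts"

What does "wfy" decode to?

Each pair mirrors across the alphabet (s↔h, k↔p, a↔z): positions sum to 25. Each letter is replaced by its mirror in the alphabet: a↔z, b↔y, c↔x, and so on (the Atbash cipher).
Reversing it on wfy: w↔d, f↔u, y↔b.

dub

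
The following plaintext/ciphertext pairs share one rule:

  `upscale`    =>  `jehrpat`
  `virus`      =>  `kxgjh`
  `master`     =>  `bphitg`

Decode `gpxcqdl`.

Compare letters: u→j is +15, p→e is +15, s→h is +15 — a constant shift. Every letter moves 15 places later in the alphabet, wrapping around z→a.
Decoding gpxcqdl: g−15=r, p−15=a, x−15=i, c−15=n, q−15=b, d−15=o, l−15=w.

rainbow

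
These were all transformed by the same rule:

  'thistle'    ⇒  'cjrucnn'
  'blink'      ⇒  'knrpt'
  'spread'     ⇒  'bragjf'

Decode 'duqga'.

It's a Vigenère-style cipher with numeric key [9,2]: position i shifts by key[i mod 2].
Reversing it on duqga: d−9=u, u−2=s, q−9=h, g−2=e, a−9=r.

usher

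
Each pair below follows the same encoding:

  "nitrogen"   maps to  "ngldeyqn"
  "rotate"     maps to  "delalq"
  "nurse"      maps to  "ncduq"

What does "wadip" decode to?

march

n(13)→n(13) and i(8)→g(6) fit y≡17x+0 (mod 26); the inverse of 17 mod 26 is 23. Treating letters as 0–25, the rule is x ↦ 17x + 0 (mod 26).
Decoding wadip: w(22)→23·(22−0)≡12=m; a(0)→23·(0−0)≡0=a; d(3)→23·(3−0)≡17=r; i(8)→23·(8−0)≡2=c; p(15)→23·(15−0)≡7=h (all mod 26).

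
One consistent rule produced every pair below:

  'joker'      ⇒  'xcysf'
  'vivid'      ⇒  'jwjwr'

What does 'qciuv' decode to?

cough

Compare letters: j→x is +14, o→c is +14, k→y is +14 — a constant shift. This is a Caesar cipher with shift 14.
Undoing it on qciuv: q−14=c, c−14=o, i−14=u, u−14=g, v−14=h.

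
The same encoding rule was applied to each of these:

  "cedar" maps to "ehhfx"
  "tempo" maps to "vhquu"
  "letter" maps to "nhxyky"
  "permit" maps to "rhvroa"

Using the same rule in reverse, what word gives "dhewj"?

beard

The shift increases by 1 at each position, starting from +2: 2, 3, 4, ….
Undoing it on dhewj: d−2=b, h−3=e, e−4=a, w−5=r, j−6=d.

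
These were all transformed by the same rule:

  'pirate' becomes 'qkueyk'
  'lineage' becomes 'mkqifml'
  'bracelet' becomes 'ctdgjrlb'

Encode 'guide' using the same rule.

hwlhj

In pirate: p→q is +1, i→k is +2, r→u is +3, a→e is +4 — the shift increases by 1 each position. The shift increases by 1 at each position, starting from +1: 1, 2, 3, ….
For guide: g+1=h, u+2=w, i+3=l, d+4=h, e+5=j.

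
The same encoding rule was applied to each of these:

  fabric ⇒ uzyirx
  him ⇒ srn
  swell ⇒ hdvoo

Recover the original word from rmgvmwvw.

Each pair mirrors across the alphabet (f↔u, a↔z, b↔y): positions sum to 25. This is the alphabet-reversal cipher (Atbash): a becomes z, b becomes y, etc.
Reversing it on rmgvmwvw: r↔i, m↔n, g↔t, v↔e, m↔n, w↔d, v↔e, w↔d.

intended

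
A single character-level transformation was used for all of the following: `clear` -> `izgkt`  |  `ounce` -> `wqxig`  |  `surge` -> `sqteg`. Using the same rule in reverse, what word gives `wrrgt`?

c(2)→i(8) and l(11)→z(25) fit y≡25x+10 (mod 26); the inverse of 25 mod 26 is 25. Each letter's alphabet position (a=0..z=25) is mapped through 25·x+10 mod 26 — an affine cipher.
Decoding wrrgt: w(22)→25·(22−10)≡14=o; r(17)→25·(17−10)≡19=t; r(17)→25·(17−10)≡19=t; g(6)→25·(6−10)≡4=e; t(19)→25·(19−10)≡17=r (all mod 26).

otter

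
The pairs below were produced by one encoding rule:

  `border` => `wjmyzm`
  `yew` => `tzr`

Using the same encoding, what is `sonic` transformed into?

It's a constant shift of +21 (ROT21).
On sonic: s+21=n, o+21=j, n+21=i, i+21=d, c+21=x.

njidx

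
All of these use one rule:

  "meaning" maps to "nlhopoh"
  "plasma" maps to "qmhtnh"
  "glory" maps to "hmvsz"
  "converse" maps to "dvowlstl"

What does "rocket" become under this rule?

The shift depends on letter class: consonant m→n is +1, but vowel e→l is +7. The rule splits by letter class: vowels +7, consonants +1.
Applying it to rocket: r(cons)+1=s, o(vowel)+7=v, c(cons)+1=d, k(cons)+1=l, e(vowel)+7=l, t(cons)+1=u.

svdllu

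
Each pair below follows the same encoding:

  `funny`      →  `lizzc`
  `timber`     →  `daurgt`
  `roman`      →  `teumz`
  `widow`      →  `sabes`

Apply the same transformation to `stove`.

f(5)→l(11) and u(20)→i(8) fit y≡5x+12 (mod 26); the inverse of 5 mod 26 is 21. This is an affine cipher: with a=0,…,z=25, each position x becomes (5x+12) mod 26.
On stove: s(18)→5·18+12≡24=y; t(19)→5·19+12≡3=d; o(14)→5·14+12≡4=e; v(21)→5·21+12≡13=n; e(4)→5·4+12≡6=g (all mod 26).

ydeng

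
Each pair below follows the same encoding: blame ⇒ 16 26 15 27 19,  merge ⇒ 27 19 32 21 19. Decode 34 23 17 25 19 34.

ticket

The number is (letter's place in the alphabet, a=1) + 14.
Decoding 34 23 17 25 19 34: 34→(34−14)÷1=20=t, 23→(23−14)÷1=9=i, 17→(17−14)÷1=3=c, 25→(25−14)÷1=11=k, 19→(19−14)÷1=5=e, 34→(34−14)÷1=20=t.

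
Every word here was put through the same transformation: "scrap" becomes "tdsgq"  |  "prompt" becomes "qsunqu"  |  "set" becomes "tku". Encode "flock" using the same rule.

The shift depends on letter class: consonant s→t is +1, but vowel a→g is +6. Vowels shift forward by 6 and consonants shift forward by 1.
Applying it to flock: f(cons)+1=g, l(cons)+1=m, o(vowel)+6=u, c(cons)+1=d, k(cons)+1=l.

gmudl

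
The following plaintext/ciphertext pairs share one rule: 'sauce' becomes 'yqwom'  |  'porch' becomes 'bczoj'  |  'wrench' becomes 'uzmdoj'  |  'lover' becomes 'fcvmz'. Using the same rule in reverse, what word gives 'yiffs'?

s(18)→y(24) and a(0)→q(16) fit y≡25x+16 (mod 26); the inverse of 25 mod 26 is 25. Treating letters as 0–25, the rule is x ↦ 25x + 16 (mod 26).
Undoing it on yiffs: y(24)→25·(24−16)≡18=s; i(8)→25·(8−16)≡8=i; f(5)→25·(5−16)≡11=l; f(5)→25·(5−16)≡11=l; s(18)→25·(18−16)≡24=y (all mod 26).

silly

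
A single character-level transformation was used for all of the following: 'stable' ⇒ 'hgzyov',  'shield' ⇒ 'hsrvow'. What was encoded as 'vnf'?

emu

Each pair mirrors across the alphabet (s↔h, t↔g, a↔z): positions sum to 25. This is the alphabet-reversal cipher (Atbash): a becomes z, b becomes y, etc.
Reversing it on vnf: v↔e, n↔m, f↔u.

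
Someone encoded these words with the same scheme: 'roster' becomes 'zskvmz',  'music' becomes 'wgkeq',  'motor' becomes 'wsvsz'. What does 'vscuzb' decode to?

Each letter's alphabet position (a=0..z=25) is mapped through 11·x+20 mod 26 — an affine cipher.
Reversing it on vscuzb: v(21)→19·(21−20)≡19=t; s(18)→19·(18−20)≡14=o; c(2)→19·(2−20)≡22=w; u(20)→19·(20−20)≡0=a; z(25)→19·(25−20)≡17=r; b(1)→19·(1−20)≡3=d (all mod 26).

toward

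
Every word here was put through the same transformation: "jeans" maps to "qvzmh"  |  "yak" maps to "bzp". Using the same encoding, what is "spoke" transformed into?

This is the alphabet-reversal cipher (Atbash): a becomes z, b becomes y, etc.
On spoke: s↔h, p↔k, o↔l, k↔p, e↔v.

hklpv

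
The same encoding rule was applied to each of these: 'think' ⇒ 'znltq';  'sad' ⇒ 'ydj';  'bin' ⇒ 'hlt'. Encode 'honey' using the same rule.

The shift depends on letter class: consonant t→z is +6, but vowel i→l is +3. Two shifts are in play — +3 for a/e/i/o/u, +6 for every other letter.
Applying it to honey: h(cons)+6=n, o(vowel)+3=r, n(cons)+6=t, e(vowel)+3=h, y(cons)+6=e.

nrthe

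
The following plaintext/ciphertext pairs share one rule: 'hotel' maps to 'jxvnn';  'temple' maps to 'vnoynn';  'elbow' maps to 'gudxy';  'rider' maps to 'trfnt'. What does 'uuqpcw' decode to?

slogan

Shifts by position in hotel: pos 0: h→j (+2), pos 1: o→x (+9), pos 2: t→v (+2), pos 3: e→n (+9) — repeating every 2. The shifts repeat in a cycle of length 2: positions 0,1,… shift by +2, +9, then the pattern repeats.
Undoing it on uuqpcw: u−2=s, u−9=l, q−2=o, p−9=g, c−2=a, w−9=n.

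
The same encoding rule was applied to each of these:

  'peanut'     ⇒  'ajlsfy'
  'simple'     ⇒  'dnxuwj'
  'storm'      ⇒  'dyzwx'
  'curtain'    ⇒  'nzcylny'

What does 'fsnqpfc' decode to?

unclear

Shifts by position in peanut: pos 0: p→a (+11), pos 1: e→j (+5), pos 2: a→l (+11), pos 3: n→s (+5) — repeating every 2. A repeating key of period 2 is used — shifts +11, +5 over and over.
Decoding fsnqpfc: f−11=u, s−5=n, n−11=c, q−5=l, p−11=e, f−5=a, c−11=r.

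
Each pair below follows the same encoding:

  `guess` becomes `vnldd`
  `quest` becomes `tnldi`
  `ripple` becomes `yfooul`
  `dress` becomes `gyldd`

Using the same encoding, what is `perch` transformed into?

g(6)→v(21) and u(20)→n(13) fit y≡5x+17 (mod 26); the inverse of 5 mod 26 is 21. This is an affine cipher: with a=0,…,z=25, each position x becomes (5x+17) mod 26.
For perch: p(15)→5·15+17≡14=o; e(4)→5·4+17≡11=l; r(17)→5·17+17≡24=y; c(2)→5·2+17≡1=b; h(7)→5·7+17≡0=a (all mod 26).

olyba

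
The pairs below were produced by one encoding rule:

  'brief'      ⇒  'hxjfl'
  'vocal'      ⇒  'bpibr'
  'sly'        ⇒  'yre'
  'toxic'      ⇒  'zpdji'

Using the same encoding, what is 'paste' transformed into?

vbyzf

The shift depends on letter class: consonant b→h is +6, but vowel i→j is +1. Two shifts are in play — +1 for a/e/i/o/u, +6 for every other letter.
For paste: p(cons)+6=v, a(vowel)+1=b, s(cons)+6=y, t(cons)+6=z, e(vowel)+1=f.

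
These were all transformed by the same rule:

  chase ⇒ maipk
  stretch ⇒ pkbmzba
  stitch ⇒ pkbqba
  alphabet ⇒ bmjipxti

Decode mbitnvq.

The output letters match the input read backwards, each shifted +8: chase reversed is esahc. Two steps: reverse the string, then apply a Caesar shift of +8.
Undoing it on mbitnvq: shift back: m−8=e, b−8=t, i−8=a, t−8=l, n−8=f, v−8=n, q−8=i → etalfni; then reverse → inflate.

inflate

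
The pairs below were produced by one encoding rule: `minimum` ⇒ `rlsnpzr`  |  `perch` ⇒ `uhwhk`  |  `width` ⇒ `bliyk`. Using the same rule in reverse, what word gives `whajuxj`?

A repeating key of period 3 is used — shifts +5, +3, +5 over and over.
Reversing it on whajuxj: w−5=r, h−3=e, a−5=v, j−5=e, u−3=r, x−5=s, j−5=e.

reverse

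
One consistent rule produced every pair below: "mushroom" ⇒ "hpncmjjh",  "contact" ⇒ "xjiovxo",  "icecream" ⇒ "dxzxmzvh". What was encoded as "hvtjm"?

mayor

Compare letters: m→h is +21, u→p is +21, s→n is +21 — a constant shift. Every letter moves 21 places later in the alphabet, wrapping around z→a.
Reversing it on hvtjm: h−21=m, v−21=a, t−21=y, j−21=o, m−21=r.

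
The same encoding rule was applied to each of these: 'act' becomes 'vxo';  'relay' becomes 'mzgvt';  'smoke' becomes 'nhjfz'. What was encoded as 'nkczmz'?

Compare letters: a→v is +21, c→x is +21, t→o is +21 — a constant shift. Each letter is shifted forward by 21 in the alphabet (a Caesar shift of +21).
Undoing it on nkczmz: n−21=s, k−21=p, c−21=h, z−21=e, m−21=r, z−21=e.

sphere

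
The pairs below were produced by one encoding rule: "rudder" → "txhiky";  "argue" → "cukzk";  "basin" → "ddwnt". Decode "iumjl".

grief

The shift increases by 1 at each position, starting from +2: 2, 3, 4, ….
Reversing it on iumjl: i−2=g, u−3=r, m−4=i, j−5=e, l−6=f.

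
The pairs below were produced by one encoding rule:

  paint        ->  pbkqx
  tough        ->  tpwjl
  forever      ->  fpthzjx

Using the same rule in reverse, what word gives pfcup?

In paint: p→p is +0, a→b is +1, i→k is +2, n→q is +3 — the shift increases by 1 each position. Letter i (0-indexed) is shifted by i+0, so successive shifts are 0, 1, 2, ….
Undoing it on pfcup: p−0=p, f−1=e, c−2=a, u−3=r, p−4=l.

pearl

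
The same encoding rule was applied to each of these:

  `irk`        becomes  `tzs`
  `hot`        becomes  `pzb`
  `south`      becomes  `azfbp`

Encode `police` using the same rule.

The shift depends on letter class: consonant r→z is +8, but vowel i→t is +11. The rule splits by letter class: vowels +11, consonants +8.
Applying it to police: p(cons)+8=x, o(vowel)+11=z, l(cons)+8=t, i(vowel)+11=t, c(cons)+8=k, e(vowel)+11=p.

xzttkp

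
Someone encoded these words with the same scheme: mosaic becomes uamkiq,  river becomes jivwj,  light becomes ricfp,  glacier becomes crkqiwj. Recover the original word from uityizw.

midwife

m(12)→u(20) and o(14)→a(0) fit y≡3x+10 (mod 26); the inverse of 3 mod 26 is 9. Each letter's alphabet position (a=0..z=25) is mapped through 3·x+10 mod 26 — an affine cipher.
Decoding uityizw: u(20)→9·(20−10)≡12=m; i(8)→9·(8−10)≡8=i; t(19)→9·(19−10)≡3=d; y(24)→9·(24−10)≡22=w; i(8)→9·(8−10)≡8=i; z(25)→9·(25−10)≡5=f; w(22)→9·(22−10)≡4=e (all mod 26).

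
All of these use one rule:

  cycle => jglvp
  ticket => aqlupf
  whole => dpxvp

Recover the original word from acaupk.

In cycle: c→j is +7, y→g is +8, c→l is +9, l→v is +10 — the shift increases by 1 each position. The shift increases by 1 at each position, starting from +7: 7, 8, 9, ….
Undoing it on acaupk: a−7=t, c−8=u, a−9=r, u−10=k, p−11=e, k−12=y.

turkey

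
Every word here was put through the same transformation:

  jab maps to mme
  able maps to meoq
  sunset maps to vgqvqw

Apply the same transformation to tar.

wmu

The shift depends on letter class: consonant j→m is +3, but vowel a→m is +12. The rule splits by letter class: vowels +12, consonants +3.
For tar: t(cons)+3=w, a(vowel)+12=m, r(cons)+3=u.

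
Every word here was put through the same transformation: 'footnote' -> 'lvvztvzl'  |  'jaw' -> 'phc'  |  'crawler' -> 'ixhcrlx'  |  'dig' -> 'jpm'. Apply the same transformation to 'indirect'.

The shift depends on letter class: consonant f→l is +6, but vowel o→v is +7. Vowels shift forward by 7 and consonants shift forward by 6.
For indirect: i(vowel)+7=p, n(cons)+6=t, d(cons)+6=j, i(vowel)+7=p, r(cons)+6=x, e(vowel)+7=l, c(cons)+6=i, t(cons)+6=z.

ptjpxliz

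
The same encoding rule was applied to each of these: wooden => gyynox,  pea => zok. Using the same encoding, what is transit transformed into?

dbkxcsd

Compare letters: w→g is +10, o→y is +10, o→y is +10 — a constant shift. This is a Caesar cipher with shift 10.
Applying it to transit: t+10=d, r+10=b, a+10=k, n+10=x, s+10=c, i+10=s, t+10=d.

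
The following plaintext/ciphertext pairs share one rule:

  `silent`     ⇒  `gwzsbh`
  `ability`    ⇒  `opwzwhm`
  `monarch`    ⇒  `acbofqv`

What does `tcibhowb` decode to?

Every letter moves 14 places later in the alphabet, wrapping around z→a.
Undoing it on tcibhowb: t−14=f, c−14=o, i−14=u, b−14=n, h−14=t, o−14=a, w−14=i, b−14=n.

fountain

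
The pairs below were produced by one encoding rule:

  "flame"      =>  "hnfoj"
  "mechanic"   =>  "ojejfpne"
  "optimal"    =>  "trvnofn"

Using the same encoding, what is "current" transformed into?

ezttjpv

The shift depends on letter class: consonant f→h is +2, but vowel a→f is +5. The rule splits by letter class: vowels +5, consonants +2.
On current: c(cons)+2=e, u(vowel)+5=z, r(cons)+2=t, r(cons)+2=t, e(vowel)+5=j, n(cons)+2=p, t(cons)+2=v.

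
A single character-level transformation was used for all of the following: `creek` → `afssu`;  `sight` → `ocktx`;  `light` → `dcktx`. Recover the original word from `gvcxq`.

unity

Treating letters as 0–25, the rule is x ↦ 9x + 8 (mod 26).
Reversing it on gvcxq: g(6)→3·(6−8)≡20=u; v(21)→3·(21−8)≡13=n; c(2)→3·(2−8)≡8=i; x(23)→3·(23−8)≡19=t; q(16)→3·(16−8)≡24=y (all mod 26).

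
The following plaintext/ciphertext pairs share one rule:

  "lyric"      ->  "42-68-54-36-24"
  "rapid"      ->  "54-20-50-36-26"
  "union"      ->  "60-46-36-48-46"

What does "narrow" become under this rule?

l(#12)→42 and y(#25)→68: differences scale by 2, so n = 2·pos + 18. With a=1..z=26, the number is 2·pos + 18.
Applying it to narrow: n=14→46, a=1→20, r=18→54, r=18→54, o=15→48, w=23→64.

46-20-54-54-48-64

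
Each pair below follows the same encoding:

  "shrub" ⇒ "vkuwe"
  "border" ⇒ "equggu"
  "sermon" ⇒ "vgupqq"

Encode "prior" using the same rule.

sukqu

The shift depends on letter class: consonant s→v is +3, but vowel u→w is +2. Vowels shift forward by 2 and consonants shift forward by 3.
On prior: p(cons)+3=s, r(cons)+3=u, i(vowel)+2=k, o(vowel)+2=q, r(cons)+3=u.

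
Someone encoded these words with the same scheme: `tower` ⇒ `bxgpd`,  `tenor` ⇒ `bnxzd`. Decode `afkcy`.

swarm

The shift increases by 1 at each position, starting from +8: 8, 9, 10, ….
Decoding afkcy: a−8=s, f−9=w, k−10=a, c−11=r, y−12=m.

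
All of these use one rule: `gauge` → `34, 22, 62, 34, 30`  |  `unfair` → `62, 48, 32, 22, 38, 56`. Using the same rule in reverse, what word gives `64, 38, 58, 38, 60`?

g(#7)→34 and a(#1)→22: differences scale by 2, so n = 2·pos + 20. The formula is n = 2×(alphabet index, a=1) + 20.
Reversing it on 64, 38, 58, 38, 60: 64→(64−20)÷2=22=v, 38→(38−20)÷2=9=i, 58→(58−20)÷2=19=s, 38→(38−20)÷2=9=i, 60→(60−20)÷2=20=t.

visit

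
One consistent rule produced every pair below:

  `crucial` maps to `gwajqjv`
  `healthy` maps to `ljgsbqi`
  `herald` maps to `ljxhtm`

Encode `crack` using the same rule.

In crucial: c→g is +4, r→w is +5, u→a is +6, c→j is +7 — the shift increases by 1 each position. The shift increases by 1 at each position, starting from +4: 4, 5, 6, ….
On crack: c+4=g, r+5=w, a+6=g, c+7=j, k+8=s.

gwgjs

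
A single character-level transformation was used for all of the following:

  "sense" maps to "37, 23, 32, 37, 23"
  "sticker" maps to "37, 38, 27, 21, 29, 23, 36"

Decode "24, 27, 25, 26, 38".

fight

Letters become their 1-based position plus 18 (so a→19, b→20, …).
Decoding 24, 27, 25, 26, 38: 24→(24−18)÷1=6=f, 27→(27−18)÷1=9=i, 25→(25−18)÷1=7=g, 26→(26−18)÷1=8=h, 38→(38−18)÷1=20=t.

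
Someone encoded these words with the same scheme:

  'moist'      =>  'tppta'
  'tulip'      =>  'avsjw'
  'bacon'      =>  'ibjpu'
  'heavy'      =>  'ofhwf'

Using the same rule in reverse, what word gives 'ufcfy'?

never

Shifts by position in moist: pos 0: m→t (+7), pos 1: o→p (+1), pos 2: i→p (+7), pos 3: s→t (+1) — repeating every 2. A repeating key of period 2 is used — shifts +7, +1 over and over.
Decoding ufcfy: u−7=n, f−1=e, c−7=v, f−1=e, y−7=r.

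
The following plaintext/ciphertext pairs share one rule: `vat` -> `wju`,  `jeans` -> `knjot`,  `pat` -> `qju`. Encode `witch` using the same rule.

The shift depends on letter class: consonant v→w is +1, but vowel a→j is +9. Vowels shift forward by 9 and consonants shift forward by 1.
Applying it to witch: w(cons)+1=x, i(vowel)+9=r, t(cons)+1=u, c(cons)+1=d, h(cons)+1=i.

xrudi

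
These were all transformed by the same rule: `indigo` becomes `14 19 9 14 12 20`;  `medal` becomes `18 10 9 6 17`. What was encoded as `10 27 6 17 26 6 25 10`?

evaluate

i is letter #9 and maps to 14: an offset of 5. Letters become their 1-based position plus 5 (so a→6, b→7, …).
Reversing it on 10 27 6 17 26 6 25 10: 10→(10−5)÷1=5=e, 27→(27−5)÷1=22=v, 6→(6−5)÷1=1=a, 17→(17−5)÷1=12=l, 26→(26−5)÷1=21=u, 6→(6−5)÷1=1=a, 25→(25−5)÷1=20=t, 10→(10−5)÷1=5=e.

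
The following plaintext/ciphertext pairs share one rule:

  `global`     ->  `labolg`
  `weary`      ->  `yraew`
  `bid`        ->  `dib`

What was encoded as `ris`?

sir

The word is simply reversed.
Decoding ris: then reverse → sir.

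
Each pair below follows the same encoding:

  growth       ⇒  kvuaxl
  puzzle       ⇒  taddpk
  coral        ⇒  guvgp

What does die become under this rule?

Vowels shift forward by 6 and consonants shift forward by 4.
Applying it to die: d(cons)+4=h, i(vowel)+6=o, e(vowel)+6=k.

hok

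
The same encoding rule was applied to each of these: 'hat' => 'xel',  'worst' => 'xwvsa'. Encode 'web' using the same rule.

fia

The output letters match the input read backwards, each shifted +4: hat reversed is tah. The word is reversed, then every letter is shifted forward by 4.
On web: reverse → bew; then shift: b+4=f, e+4=i, w+4=a.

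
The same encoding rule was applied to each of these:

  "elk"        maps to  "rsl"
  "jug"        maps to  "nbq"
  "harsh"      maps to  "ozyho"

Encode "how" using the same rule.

The output letters match the input read backwards, each shifted +7: elk reversed is kle. Read the word backwards and shift each letter +7.
On how: reverse → woh; then shift: w+7=d, o+7=v, h+7=o.

dvo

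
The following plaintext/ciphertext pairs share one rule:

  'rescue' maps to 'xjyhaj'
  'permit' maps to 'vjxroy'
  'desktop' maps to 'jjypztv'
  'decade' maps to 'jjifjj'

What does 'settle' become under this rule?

yjzyrj

Shifts by position in rescue: pos 0: r→x (+6), pos 1: e→j (+5), pos 2: s→y (+6), pos 3: c→h (+5) — repeating every 2. A repeating key of period 2 is used — shifts +6, +5 over and over.
For settle: s+6=y, e+5=j, t+6=z, t+5=y, l+6=r, e+5=j.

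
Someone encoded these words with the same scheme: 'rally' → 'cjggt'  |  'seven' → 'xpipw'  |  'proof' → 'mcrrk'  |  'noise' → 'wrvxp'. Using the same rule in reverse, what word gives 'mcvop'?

prize

This is an affine cipher: with a=0,…,z=25, each position x becomes (21x+9) mod 26.
Undoing it on mcvop: m(12)→5·(12−9)≡15=p; c(2)→5·(2−9)≡17=r; v(21)→5·(21−9)≡8=i; o(14)→5·(14−9)≡25=z; p(15)→5·(15−9)≡4=e (all mod 26).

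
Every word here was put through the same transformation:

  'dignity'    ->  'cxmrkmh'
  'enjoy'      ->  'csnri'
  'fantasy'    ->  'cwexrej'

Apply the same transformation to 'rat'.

xev

Two steps: reverse the string, then apply a Caesar shift of +4.
Applying it to rat: reverse → tar; then shift: t+4=x, a+4=e, r+4=v.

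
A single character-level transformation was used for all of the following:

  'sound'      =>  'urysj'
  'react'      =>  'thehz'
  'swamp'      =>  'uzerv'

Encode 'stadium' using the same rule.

uweiobu

In sound: s→u is +2, o→r is +3, u→y is +4, n→s is +5 — the shift increases by 1 each position. Each letter shifts forward by (position + 2), i.e. 2, 3, 4, … — the shift grows by one for each successive letter.
On stadium: s+2=u, t+3=w, a+4=e, d+5=i, i+6=o, u+7=b, m+8=u.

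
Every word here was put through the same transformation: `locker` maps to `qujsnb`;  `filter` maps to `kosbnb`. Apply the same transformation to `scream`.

xiymjw

Each letter shifts forward by (position + 5), i.e. 5, 6, 7, … — the shift grows by one for each successive letter.
Applying it to scream: s+5=x, c+6=i, r+7=y, e+8=m, a+9=j, m+10=w.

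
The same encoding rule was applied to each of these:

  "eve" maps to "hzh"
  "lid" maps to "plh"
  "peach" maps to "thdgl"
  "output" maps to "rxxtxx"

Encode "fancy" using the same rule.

The shift depends on letter class: consonant v→z is +4, but vowel e→h is +3. Two shifts are in play — +3 for a/e/i/o/u, +4 for every other letter.
On fancy: f(cons)+4=j, a(vowel)+3=d, n(cons)+4=r, c(cons)+4=g, y(cons)+4=c.

jdrgc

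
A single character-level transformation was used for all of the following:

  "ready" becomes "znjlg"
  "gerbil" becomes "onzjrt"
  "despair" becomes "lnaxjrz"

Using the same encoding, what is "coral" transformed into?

The shift depends on letter class: consonant r→z is +8, but vowel e→n is +9. Vowels shift forward by 9 and consonants shift forward by 8.
Applying it to coral: c(cons)+8=k, o(vowel)+9=x, r(cons)+8=z, a(vowel)+9=j, l(cons)+8=t.

kxzjt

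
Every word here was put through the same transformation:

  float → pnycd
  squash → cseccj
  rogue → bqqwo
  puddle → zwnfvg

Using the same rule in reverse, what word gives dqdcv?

A repeating key of period 2 is used — shifts +10, +2 over and over.
Reversing it on dqdcv: d−10=t, q−2=o, d−10=t, c−2=a, v−10=l.

total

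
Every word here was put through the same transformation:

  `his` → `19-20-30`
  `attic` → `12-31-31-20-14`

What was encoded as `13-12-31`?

h is letter #8 and maps to 19: an offset of 11. The number is (letter's place in the alphabet, a=1) + 11.
Reversing it on 13-12-31: 13→(13−11)÷1=2=b, 12→(12−11)÷1=1=a, 31→(31−11)÷1=20=t.

bat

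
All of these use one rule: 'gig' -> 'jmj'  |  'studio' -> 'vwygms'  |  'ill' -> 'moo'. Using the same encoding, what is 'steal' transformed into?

vwieo

Two shifts are in play — +4 for a/e/i/o/u, +3 for every other letter.
On steal: s(cons)+3=v, t(cons)+3=w, e(vowel)+4=i, a(vowel)+4=e, l(cons)+3=o.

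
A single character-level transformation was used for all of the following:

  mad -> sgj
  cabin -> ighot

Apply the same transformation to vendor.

Compare letters: m→s is +6, a→g is +6, d→j is +6 — a constant shift. It's a constant shift of +6 (ROT6).
For vendor: v+6=b, e+6=k, n+6=t, d+6=j, o+6=u, r+6=x.

bktjux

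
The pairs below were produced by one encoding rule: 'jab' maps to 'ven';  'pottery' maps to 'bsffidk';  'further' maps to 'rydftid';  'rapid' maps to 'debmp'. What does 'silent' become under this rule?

emxizf

The shift depends on letter class: consonant j→v is +12, but vowel a→e is +4. The rule splits by letter class: vowels +4, consonants +12.
On silent: s(cons)+12=e, i(vowel)+4=m, l(cons)+12=x, e(vowel)+4=i, n(cons)+12=z, t(cons)+12=f.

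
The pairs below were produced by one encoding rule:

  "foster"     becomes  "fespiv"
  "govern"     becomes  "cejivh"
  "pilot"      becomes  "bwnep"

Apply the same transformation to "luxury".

nmdmva

Each letter's alphabet position (a=0..z=25) is mapped through 23·x+20 mod 26 — an affine cipher.
For luxury: l(11)→23·11+20≡13=n; u(20)→23·20+20≡12=m; x(23)→23·23+20≡3=d; u(20)→23·20+20≡12=m; r(17)→23·17+20≡21=v; y(24)→23·24+20≡0=a (all mod 26).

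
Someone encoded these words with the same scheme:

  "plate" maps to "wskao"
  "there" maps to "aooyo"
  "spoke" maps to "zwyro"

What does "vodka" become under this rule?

cykrk

The shift depends on letter class: consonant p→w is +7, but vowel a→k is +10. Vowels shift forward by 10 and consonants shift forward by 7.
Applying it to vodka: v(cons)+7=c, o(vowel)+10=y, d(cons)+7=k, k(cons)+7=r, a(vowel)+10=k.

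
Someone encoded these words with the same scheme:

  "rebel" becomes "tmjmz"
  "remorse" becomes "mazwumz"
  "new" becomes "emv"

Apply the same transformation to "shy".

The output letters match the input read backwards, each shifted +8: rebel reversed is leber. Read the word backwards and shift each letter +8.
Applying it to shy: reverse → yhs; then shift: y+8=g, h+8=p, s+8=a.

gpa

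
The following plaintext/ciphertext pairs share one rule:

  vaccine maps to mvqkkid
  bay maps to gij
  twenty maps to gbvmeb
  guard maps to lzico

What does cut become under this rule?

The output letters match the input read backwards, each shifted +8: vaccine reversed is eniccav. Two steps: reverse the string, then apply a Caesar shift of +8.
On cut: reverse → tuc; then shift: t+8=b, u+8=c, c+8=k.

bck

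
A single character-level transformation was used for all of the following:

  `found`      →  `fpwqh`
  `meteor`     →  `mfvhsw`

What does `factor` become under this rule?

fbewsw

In found: f→f is +0, o→p is +1, u→w is +2, n→q is +3 — the shift increases by 1 each position. Letter i (0-indexed) is shifted by i+0, so successive shifts are 0, 1, 2, ….
On factor: f+0=f, a+1=b, c+2=e, t+3=w, o+4=s, r+5=w.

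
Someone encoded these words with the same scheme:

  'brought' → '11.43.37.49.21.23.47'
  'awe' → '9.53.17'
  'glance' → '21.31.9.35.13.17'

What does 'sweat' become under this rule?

b(#2)→11 and r(#18)→43: differences scale by 2, so n = 2·pos + 7. With a=1..z=26, the number is 2·pos + 7.
For sweat: s=19→45, w=23→53, e=5→17, a=1→9, t=20→47.

45.53.17.9.47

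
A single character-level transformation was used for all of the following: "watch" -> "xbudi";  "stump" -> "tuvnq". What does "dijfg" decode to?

chief

Compare letters: w→x is +1, a→b is +1, t→u is +1 — a constant shift. It's a constant shift of +1 (ROT1).
Undoing it on dijfg: d−1=c, i−1=h, j−1=i, f−1=e, g−1=f.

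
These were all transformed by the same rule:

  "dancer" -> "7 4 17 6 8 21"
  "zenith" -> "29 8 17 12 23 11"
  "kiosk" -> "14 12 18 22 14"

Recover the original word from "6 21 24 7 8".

crude

d is letter #4 and maps to 7: an offset of 3. The number is (letter's place in the alphabet, a=1) + 3.
Reversing it on 6 21 24 7 8: 6→(6−3)÷1=3=c, 21→(21−3)÷1=18=r, 24→(24−3)÷1=21=u, 7→(7−3)÷1=4=d, 8→(8−3)÷1=5=e.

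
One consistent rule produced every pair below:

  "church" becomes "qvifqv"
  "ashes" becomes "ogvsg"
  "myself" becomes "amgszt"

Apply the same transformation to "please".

dzsogs

It's a constant shift of +14 (ROT14).
For please: p+14=d, l+14=z, e+14=s, a+14=o, s+14=g, e+14=s.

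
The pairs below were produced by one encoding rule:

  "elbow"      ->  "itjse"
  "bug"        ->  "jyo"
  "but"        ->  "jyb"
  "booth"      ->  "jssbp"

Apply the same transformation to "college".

ksttioi

The shift depends on letter class: consonant l→t is +8, but vowel e→i is +4. The rule splits by letter class: vowels +4, consonants +8.
On college: c(cons)+8=k, o(vowel)+4=s, l(cons)+8=t, l(cons)+8=t, e(vowel)+4=i, g(cons)+8=o, e(vowel)+4=i.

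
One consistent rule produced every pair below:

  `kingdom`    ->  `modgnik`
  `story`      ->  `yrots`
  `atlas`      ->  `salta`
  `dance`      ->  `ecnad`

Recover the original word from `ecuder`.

reduce

The output letters match the input read backwards: kingdom reversed is modgnik. It's just the letters in reverse order.
Undoing it on ecuder: then reverse → reduce.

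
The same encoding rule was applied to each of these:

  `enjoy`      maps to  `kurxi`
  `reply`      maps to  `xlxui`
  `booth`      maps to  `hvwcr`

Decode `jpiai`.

In enjoy: e→k is +6, n→u is +7, j→r is +8, o→x is +9 — the shift increases by 1 each position. Each letter shifts forward by (position + 6), i.e. 6, 7, 8, … — the shift grows by one for each successive letter.
Undoing it on jpiai: j−6=d, p−7=i, i−8=a, a−9=r, i−10=y.

diary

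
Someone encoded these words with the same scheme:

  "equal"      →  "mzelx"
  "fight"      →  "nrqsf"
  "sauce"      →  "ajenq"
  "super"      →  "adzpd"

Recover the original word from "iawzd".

In equal: e→m is +8, q→z is +9, u→e is +10, a→l is +11 — the shift increases by 1 each position. The shift increases by 1 at each position, starting from +8: 8, 9, 10, ….
Undoing it on iawzd: i−8=a, a−9=r, w−10=m, z−11=o, d−12=r.

armor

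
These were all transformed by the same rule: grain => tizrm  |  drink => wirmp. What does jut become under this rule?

qfg

This is the alphabet-reversal cipher (Atbash): a becomes z, b becomes y, etc.
Applying it to jut: j↔q, u↔f, t↔g.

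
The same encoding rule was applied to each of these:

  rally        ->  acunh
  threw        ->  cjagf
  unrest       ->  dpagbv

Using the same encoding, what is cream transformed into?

Shifts by position in rally: pos 0: r→a (+9), pos 1: a→c (+2), pos 2: l→u (+9), pos 3: l→n (+2) — repeating every 2. The shifts repeat in a cycle of length 2: positions 0,1,… shift by +9, +2, then the pattern repeats.
Applying it to cream: c+9=l, r+2=t, e+9=n, a+2=c, m+9=v.

ltncv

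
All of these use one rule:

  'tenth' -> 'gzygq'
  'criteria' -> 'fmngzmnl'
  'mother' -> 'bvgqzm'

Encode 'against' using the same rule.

t(19)→g(6) and e(4)→z(25) fit y≡23x+11 (mod 26); the inverse of 23 mod 26 is 17. This is an affine cipher: with a=0,…,z=25, each position x becomes (23x+11) mod 26.
On against: a(0)→23·0+11≡11=l; g(6)→23·6+11≡19=t; a(0)→23·0+11≡11=l; i(8)→23·8+11≡13=n; n(13)→23·13+11≡24=y; s(18)→23·18+11≡9=j; t(19)→23·19+11≡6=g (all mod 26).

ltlnyjg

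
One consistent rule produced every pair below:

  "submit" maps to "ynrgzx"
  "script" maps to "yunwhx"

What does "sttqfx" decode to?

saloon

The output letters match the input read backwards, each shifted +5: submit reversed is timbus. Read the word backwards and shift each letter +5.
Undoing it on sttqfx: shift back: s−5=n, t−5=o, t−5=o, q−5=l, f−5=a, x−5=s → noolas; then reverse → saloon.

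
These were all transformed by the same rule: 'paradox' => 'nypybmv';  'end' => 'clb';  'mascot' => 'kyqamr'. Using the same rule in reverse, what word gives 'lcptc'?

This is a Caesar cipher with shift 24.
Decoding lcptc: l−24=n, c−24=e, p−24=r, t−24=v, c−24=e.

nerve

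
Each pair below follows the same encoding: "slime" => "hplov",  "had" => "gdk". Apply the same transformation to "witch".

kfwlz

The output letters match the input read backwards, each shifted +3: slime reversed is emils. Two steps: reverse the string, then apply a Caesar shift of +3.
On witch: reverse → hctiw; then shift: h+3=k, c+3=f, t+3=w, i+3=l, w+3=z.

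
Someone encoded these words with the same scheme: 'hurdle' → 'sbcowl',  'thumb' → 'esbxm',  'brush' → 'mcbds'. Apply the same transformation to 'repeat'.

clalhe

The shift depends on letter class: consonant h→s is +11, but vowel u→b is +7. The rule splits by letter class: vowels +7, consonants +11.
Applying it to repeat: r(cons)+11=c, e(vowel)+7=l, p(cons)+11=a, e(vowel)+7=l, a(vowel)+7=h, t(cons)+11=e.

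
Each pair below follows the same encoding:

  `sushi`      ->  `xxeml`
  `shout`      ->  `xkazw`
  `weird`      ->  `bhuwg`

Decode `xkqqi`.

Shifts by position in sushi: pos 0: s→x (+5), pos 1: u→x (+3), pos 2: s→e (+12), pos 3: h→m (+5), pos 4: i→l (+3) — repeating every 3. The shifts repeat in a cycle of length 3: positions 0,1,… shift by +5, +3, +12, then the pattern repeats.
Undoing it on xkqqi: x−5=s, k−3=h, q−12=e, q−5=l, i−3=f.

shelf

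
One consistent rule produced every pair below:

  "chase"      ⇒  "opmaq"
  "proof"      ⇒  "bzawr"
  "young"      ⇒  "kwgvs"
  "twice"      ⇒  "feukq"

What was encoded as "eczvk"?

sunny

Shifts by position in chase: pos 0: c→o (+12), pos 1: h→p (+8), pos 2: a→m (+12), pos 3: s→a (+8) — repeating every 2. A repeating key of period 2 is used — shifts +12, +8 over and over.
Decoding eczvk: e−12=s, c−8=u, z−12=n, v−8=n, k−12=y.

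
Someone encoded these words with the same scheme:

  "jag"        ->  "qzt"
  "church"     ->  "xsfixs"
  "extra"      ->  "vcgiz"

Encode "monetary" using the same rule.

nlmvgzib

Each pair mirrors across the alphabet (j↔q, a↔z, g↔t): positions sum to 25. Letters are reflected about the middle of the alphabet (position → 25−position): Atbash.
Applying it to monetary: m↔n, o↔l, n↔m, e↔v, t↔g, a↔z, r↔i, y↔b.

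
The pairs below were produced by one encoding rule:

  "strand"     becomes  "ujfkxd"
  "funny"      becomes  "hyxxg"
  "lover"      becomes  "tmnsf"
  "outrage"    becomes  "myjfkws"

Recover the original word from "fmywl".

rough

Treating letters as 0–25, the rule is x ↦ 15x + 10 (mod 26).
Decoding fmywl: f(5)→7·(5−10)≡17=r; m(12)→7·(12−10)≡14=o; y(24)→7·(24−10)≡20=u; w(22)→7·(22−10)≡6=g; l(11)→7·(11−10)≡7=h (all mod 26).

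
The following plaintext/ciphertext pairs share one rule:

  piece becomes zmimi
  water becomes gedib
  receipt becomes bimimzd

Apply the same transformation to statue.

cdedyi

The shift depends on letter class: consonant p→z is +10, but vowel i→m is +4. Two shifts are in play — +4 for a/e/i/o/u, +10 for every other letter.
Applying it to statue: s(cons)+10=c, t(cons)+10=d, a(vowel)+4=e, t(cons)+10=d, u(vowel)+4=y, e(vowel)+4=i.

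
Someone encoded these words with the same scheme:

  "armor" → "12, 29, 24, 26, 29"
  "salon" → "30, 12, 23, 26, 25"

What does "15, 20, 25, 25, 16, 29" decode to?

a is letter #1 and maps to 12: an offset of 11. Letters become their 1-based position plus 11 (so a→12, b→13, …).
Reversing it on 15, 20, 25, 25, 16, 29: 15→(15−11)÷1=4=d, 20→(20−11)÷1=9=i, 25→(25−11)÷1=14=n, 25→(25−11)÷1=14=n, 16→(16−11)÷1=5=e, 29→(29−11)÷1=18=r.

dinner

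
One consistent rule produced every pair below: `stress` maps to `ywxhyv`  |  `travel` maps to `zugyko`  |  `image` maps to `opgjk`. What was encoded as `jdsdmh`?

damage

Shifts by position in stress: pos 0: s→y (+6), pos 1: t→w (+3), pos 2: r→x (+6), pos 3: e→h (+3) — repeating every 2. The shifts repeat in a cycle of length 2: positions 0,1,… shift by +6, +3, then the pattern repeats.
Undoing it on jdsdmh: j−6=d, d−3=a, s−6=m, d−3=a, m−6=g, h−3=e.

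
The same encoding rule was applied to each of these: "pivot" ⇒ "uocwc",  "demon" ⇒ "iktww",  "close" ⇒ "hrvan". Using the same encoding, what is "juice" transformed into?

oapkn

Letter i (0-indexed) is shifted by i+5, so successive shifts are 5, 6, 7, ….
On juice: j+5=o, u+6=a, i+7=p, c+8=k, e+9=n.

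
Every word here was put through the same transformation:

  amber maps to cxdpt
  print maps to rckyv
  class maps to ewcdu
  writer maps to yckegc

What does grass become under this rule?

iccdu

It's a Vigenère-style cipher with numeric key [2,11]: position i shifts by key[i mod 2].
For grass: g+2=i, r+11=c, a+2=c, s+11=d, s+2=u.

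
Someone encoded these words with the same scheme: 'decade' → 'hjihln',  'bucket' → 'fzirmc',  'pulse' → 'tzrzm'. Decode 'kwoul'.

grind

The shift increases by 1 at each position, starting from +4: 4, 5, 6, ….
Decoding kwoul: k−4=g, w−5=r, o−6=i, u−7=n, l−8=d.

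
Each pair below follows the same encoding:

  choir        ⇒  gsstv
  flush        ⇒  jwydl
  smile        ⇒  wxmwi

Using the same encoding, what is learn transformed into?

ppecr

Shifts by position in choir: pos 0: c→g (+4), pos 1: h→s (+11), pos 2: o→s (+4), pos 3: i→t (+11) — repeating every 2. It's a Vigenère-style cipher with numeric key [4,11]: position i shifts by key[i mod 2].
On learn: l+4=p, e+11=p, a+4=e, r+11=c, n+4=r.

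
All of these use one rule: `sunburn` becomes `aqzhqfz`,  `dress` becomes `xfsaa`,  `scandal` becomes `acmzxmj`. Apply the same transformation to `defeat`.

s(18)→a(0) and u(20)→q(16) fit y≡21x+12 (mod 26); the inverse of 21 mod 26 is 5. This is an affine cipher: with a=0,…,z=25, each position x becomes (21x+12) mod 26.
Applying it to defeat: d(3)→21·3+12≡23=x; e(4)→21·4+12≡18=s; f(5)→21·5+12≡13=n; e(4)→21·4+12≡18=s; a(0)→21·0+12≡12=m; t(19)→21·19+12≡21=v (all mod 26).

xsnsmv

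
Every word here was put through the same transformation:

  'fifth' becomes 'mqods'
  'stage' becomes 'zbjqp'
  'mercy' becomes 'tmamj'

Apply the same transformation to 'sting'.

zbrxr

The shift increases by 1 at each position, starting from +7: 7, 8, 9, ….
For sting: s+7=z, t+8=b, i+9=r, n+10=x, g+11=r.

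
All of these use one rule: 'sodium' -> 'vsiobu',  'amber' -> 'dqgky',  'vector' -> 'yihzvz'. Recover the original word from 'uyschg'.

In sodium: s→v is +3, o→s is +4, d→i is +5, i→o is +6 — the shift increases by 1 each position. Each letter shifts forward by (position + 3), i.e. 3, 4, 5, … — the shift grows by one for each successive letter.
Undoing it on uyschg: u−3=r, y−4=u, s−5=n, c−6=w, h−7=a, g−8=y.

runway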